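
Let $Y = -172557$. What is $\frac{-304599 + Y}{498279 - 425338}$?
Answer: $- \frac{477156}{72941} \approx -6.5417$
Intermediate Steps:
$\frac{-304599 + Y}{498279 - 425338} = \frac{-304599 - 172557}{498279 - 425338} = - \frac{477156}{72941}$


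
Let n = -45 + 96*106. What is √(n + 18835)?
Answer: √28966 ≈ 170.19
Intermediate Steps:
n = 10131 (n = -45 + 10176 = 10131)
√(n + 18835) = √(10131 + 18835) = √28966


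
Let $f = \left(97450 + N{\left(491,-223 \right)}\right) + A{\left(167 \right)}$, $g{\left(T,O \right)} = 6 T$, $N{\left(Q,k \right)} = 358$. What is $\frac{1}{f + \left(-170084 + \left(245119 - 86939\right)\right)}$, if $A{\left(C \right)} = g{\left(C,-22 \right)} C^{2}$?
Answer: $\frac{1}{28030682} \approx 3.5675 \cdot 10^{-8}$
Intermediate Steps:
$A{\left(C \right)} = 6 C^{3}$ ($A{\left(C \right)} = 6 C C^{2} = 6 C^{3}$)
$f = 28042586$ ($f = \left(97450 + 358\right) + 6 \cdot 167^{3} = 97808 + 6 \cdot 4657463 = 97808 + 27944778 = 28042586$)
$\frac{1}{f + \left(-170084 + \left(245119 - 86939\right)\right)} = \frac{1}{28042586 + \left(-170084 + \left(245119 - 86939\right)\right)} = \frac{1}{28042586 + \left(-170084 + 158180\right)} = \frac{1}{28042586 - 11904} = \frac{1}{28030682}$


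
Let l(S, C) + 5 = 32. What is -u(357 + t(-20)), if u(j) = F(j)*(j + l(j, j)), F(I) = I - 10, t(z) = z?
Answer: -119028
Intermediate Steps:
l(S, C) = 27 (l(S, C) = -5 + 32 = 27)
F(I) = -10 + I
u(j) = (-10 + j)*(27 + j) (u(j) = (-10 + j)*(j + 27) = (-10 + j)*(27 + j))
-u(357 + t(-20)) = -(-10 + (357 - 20))*(27 + (357 - 20)) = -(-10 + 337)*(27 + 337) = -327*364 = -1*119028 = -119028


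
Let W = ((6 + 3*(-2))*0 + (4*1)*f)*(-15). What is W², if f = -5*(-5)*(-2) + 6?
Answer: 6969600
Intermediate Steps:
f = -44 (f = 25*(-2) + 6 = -50 + 6 = -44)
W = 2640 (W = ((6 + 3*(-2))*0 + (4*1)*(-44))*(-15) = ((6 - 6)*0 + 4*(-44))*(-15) = (0*0 - 176)*(-15) = (0 - 176)*(-15) = -176*(-15) = 2640)
W² = 2640² = 6969600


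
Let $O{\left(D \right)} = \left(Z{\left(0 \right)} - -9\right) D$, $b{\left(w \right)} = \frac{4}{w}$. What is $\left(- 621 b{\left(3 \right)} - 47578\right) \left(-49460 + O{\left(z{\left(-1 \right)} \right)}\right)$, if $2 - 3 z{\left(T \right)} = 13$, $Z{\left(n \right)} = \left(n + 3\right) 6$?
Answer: $2398952954$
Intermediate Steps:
$Z{\left(n \right)} = 18 + 6 n$ ($Z{\left(n \right)} = \left(3 + n\right) 6 = 18 + 6 n$)
$z{\left(T \right)} = - \frac{11}{3}$ ($z{\left(T \right)} = \frac{2}{3} - \frac{13}{3} = - \frac{11}{3}$)
$O{\left(D \right)} = 27 D$ ($O{\left(D \right)} = \left(\left(18 + 6 \cdot 0\right) - -9\right) D = \left(\left(18 + 0\right) + 9\right) D = \left(18 + 9\right) D = 27 D$)
$\left(- 621 b{\left(3 \right)} - 47578\right) \left(-49460 + O{\left(z{\left(-1 \right)} \right)}\right) = \left(- 621 \cdot \frac{4}{3} - 47578\right) \left(-49460 + 27 \left(- \frac{11}{3}\right)\right) = \left(- 621 \cdot 4 \cdot \frac{1}{3} - 47578\right) \left(-49460 - 99\right) = \left(\left(-621\right) \frac{4}{3} - 47578\right) \left(-49559\right) = \left(-828 - 47578\right) \left(-49559\right) = \left(-48406\right) \left(-49559\right) = 2398952954$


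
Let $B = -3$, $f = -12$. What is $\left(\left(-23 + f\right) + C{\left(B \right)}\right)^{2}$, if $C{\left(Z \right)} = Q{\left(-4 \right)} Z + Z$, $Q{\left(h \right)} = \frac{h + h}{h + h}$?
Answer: $1681$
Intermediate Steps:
$Q{\left(h \right)} = 1$ ($Q{\left(h \right)} = \frac{2 h}{2 h} = 2 h \frac{1}{2 h} = 1$)
$C{\left(Z \right)} = 2 Z$ ($C{\left(Z \right)} = 1 Z + Z = Z + Z = 2 Z$)
$\left(\left(-23 + f\right) + C{\left(B \right)}\right)^{2} = \left(\left(-23 - 12\right) + 2 \left(-3\right)\right)^{2} = \left(-35 - 6\right)^{2} = \left(-41\right)^{2} = 1681$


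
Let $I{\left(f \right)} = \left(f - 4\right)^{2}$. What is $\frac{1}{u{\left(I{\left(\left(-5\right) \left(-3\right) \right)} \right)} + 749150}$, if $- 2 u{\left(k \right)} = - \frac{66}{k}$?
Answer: $\frac{11}{8240653} \approx 1.3348 \cdot 10^{-6}$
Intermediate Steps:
$I{\left(f \right)} = \left(-4 + f\right)^{2}$
$u{\left(k \right)} = \frac{33}{k}$ ($u{\left(k \right)} = - \frac{\left(-66\right) \frac{1}{k}}{2} = \frac{33}{k}$)
$\frac{1}{u{\left(I{\left(\left(-5\right) \left(-3\right) \right)} \right)} + 749150} = \frac{1}{\frac{33}{\left(-4 - -15\right)^{2}} + 749150} = \frac{1}{\frac{33}{\left(-4 + 15\right)^{2}} + 749150} = \frac{1}{\frac{33}{11^{2}} + 749150} = \frac{1}{\frac{33}{121} + 749150} = \frac{1}{33 \cdot \frac{1}{121} + 749150} = \frac{1}{\frac{3}{11} + 749150} = \frac{1}{\frac{8240653}{11}} = \frac{11}{8240653}$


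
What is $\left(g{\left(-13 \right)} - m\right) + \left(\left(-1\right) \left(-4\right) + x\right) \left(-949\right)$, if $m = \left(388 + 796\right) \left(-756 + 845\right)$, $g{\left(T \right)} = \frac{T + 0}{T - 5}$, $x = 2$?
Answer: $- \frac{1999247}{18} \approx -1.1107 \cdot 10^{5}$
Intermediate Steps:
$g{\left(T \right)} = \frac{T}{-5 + T}$
$m = 105376$ ($m = 1184 \cdot 89 = 105376$)
$\left(g{\left(-13 \right)} - m\right) + \left(\left(-1\right) \left(-4\right) + x\right) \left(-949\right) = \left(- \frac{13}{-5 - 13} - 105376\right) + \left(\left(-1\right) \left(-4\right) + 2\right) \left(-949\right) = \left(- \frac{13}{-18} - 105376\right) + \left(4 + 2\right) \left(-949\right) = \left(\left(-13\right) \left(- \frac{1}{18}\right) - 105376\right) + 6 \left(-949\right) = \left(\frac{13}{18} - 105376\right) - 5694 = - \frac{1896755}{18} - 5694 = - \frac{1999247}{18}$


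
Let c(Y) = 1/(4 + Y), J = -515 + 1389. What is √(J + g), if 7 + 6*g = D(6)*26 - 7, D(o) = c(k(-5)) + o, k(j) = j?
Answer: 2*√2010/3 ≈ 29.889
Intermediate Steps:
J = 874
D(o) = -1 + o (D(o) = 1/(4 - 5) + o = 1/(-1) + o = -1 + o)
g = 58/3 (g = -7/6 + ((-1 + 6)*26 - 7)/6 = -7/6 + (5*26 - 7)/6 = -7/6 + (130 - 7)/6 = -7/6 + (⅙)*123 = -7/6 + 41/2 = 58/3 ≈ 19.333)
√(J + g) = √(874 + 58/3) = √(2680/3) = 2*√2010/3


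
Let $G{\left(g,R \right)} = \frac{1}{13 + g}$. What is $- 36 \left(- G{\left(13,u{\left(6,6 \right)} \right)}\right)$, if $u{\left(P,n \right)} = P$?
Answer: $\frac{18}{13} \approx 1.3846$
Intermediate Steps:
$- 36 \left(- G{\left(13,u{\left(6,6 \right)} \right)}\right) = - 36 \left(- \frac{1}{13 + 13}\right) = - 36 \left(- \frac{1}{26}\right) = - 36 \left(\left(-1\right) \frac{1}{26}\right) = \left(-36\right) \left(- \frac{1}{26}\right) = \frac{18}{13}$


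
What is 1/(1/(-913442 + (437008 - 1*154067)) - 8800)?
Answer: -630501/5548408801 ≈ -0.00011364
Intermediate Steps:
1/(1/(-913442 + (437008 - 1*154067)) - 8800) = 1/(1/(-913442 + (437008 - 154067)) - 8800) = 1/(1/(-913442 + 282941) - 8800) = 1/(1/(-630501) - 8800) = 1/(-1/630501 - 8800) = 1/(-5548408801/630501) = -630501/5548408801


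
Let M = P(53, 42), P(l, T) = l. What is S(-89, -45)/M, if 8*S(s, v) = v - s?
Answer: 11/106 ≈ 0.10377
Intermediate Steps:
S(s, v) = -s/8 + v/8 (S(s, v) = (v - s)/8 = -s/8 + v/8)
M = 53
S(-89, -45)/M = (-⅛*(-89) + (⅛)*(-45))/53 = (89/8 - 45/8)*(1/53) = (11/2)*(1/53) = 11/106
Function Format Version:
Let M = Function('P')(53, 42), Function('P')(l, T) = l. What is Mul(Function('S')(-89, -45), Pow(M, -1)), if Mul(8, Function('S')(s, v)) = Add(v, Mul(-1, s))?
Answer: Rational(11, 106) ≈ 0.10377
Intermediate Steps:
Function('S')(s, v) = Add(Mul(Rational(-1, 8), s), Mul(Rational(1, 8), v)) (Function('S')(s, v) = Mul(Rational(1, 8), Add(v, Mul(-1, s))) = Add(Mul(Rational(-1, 8), s), Mul(Rational(1, 8), v)))
M = 53
Mul(Function('S')(-89, -45), Pow(M, -1)) = Mul(Add(Mul(Rational(-1, 8), -89), Mul(Rational(1, 8), -45)), Pow(53, -1)) = Mul(Add(Rational(89, 8), Rational(-45, 8)), Rational(1, 53)) = Mul(Rational(11, 2), Rational(1, 53)) = Rational(11, 106)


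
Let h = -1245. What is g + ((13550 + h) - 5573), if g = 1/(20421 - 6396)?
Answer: 94416301/14025 ≈ 6732.0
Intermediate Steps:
g = 1/14025 ≈ 7.1301e-5
g + ((13550 + h) - 5573) = 1/14025 + ((13550 - 1245) - 5573) = 1/14025 + (12305 - 5573) = 1/14025 + 6732 = 94416301/14025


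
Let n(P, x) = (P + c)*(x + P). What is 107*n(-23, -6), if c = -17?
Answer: 124120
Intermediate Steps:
n(P, x) = (-17 + P)*(P + x) (n(P, x) = (P - 17)*(x + P) = (-17 + P)*(P + x))
107*n(-23, -6) = 107*((-23)² - 17*(-23) - 17*(-6) - 23*(-6)) = 107*(529 + 391 + 102 + 138) = 107*1160 = 124120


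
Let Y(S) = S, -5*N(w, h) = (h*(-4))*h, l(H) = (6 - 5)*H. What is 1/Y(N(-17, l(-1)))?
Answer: 5/4 ≈ 1.2500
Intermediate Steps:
l(H) = H (l(H) = 1*H = H)
N(w, h) = 4*h²/5 (N(w, h) = -h*(-4)*h/5 = -(-4*h)*h/5 = -(-4)*h²/5 = 4*h²/5)
1/Y(N(-17, l(-1))) = 1/((⅘)*(-1)²) = 1/((⅘)*1) = 1/(⅘) = 5/4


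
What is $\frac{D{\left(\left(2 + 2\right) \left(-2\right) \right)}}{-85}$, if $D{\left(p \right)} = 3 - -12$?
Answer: $- \frac{3}{17} \approx -0.17647$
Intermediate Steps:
$D{\left(p \right)} = 15$ ($D{\left(p \right)} = 3 + 12 = 15$)
$\frac{D{\left(\left(2 + 2\right) \left(-2\right) \right)}}{-85} = \frac{15}{-85} = 15 \left(- \frac{1}{85}\right) = - \frac{3}{17}$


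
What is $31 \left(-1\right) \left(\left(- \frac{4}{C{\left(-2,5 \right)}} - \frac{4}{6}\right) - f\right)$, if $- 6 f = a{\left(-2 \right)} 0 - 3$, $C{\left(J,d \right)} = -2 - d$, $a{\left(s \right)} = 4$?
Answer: $\frac{775}{42} \approx 18.452$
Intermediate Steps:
$f = \frac{1}{2}$ ($f = - \frac{4 \cdot 0 - 3}{6} = - \frac{0 - 3}{6} = \left(- \frac{1}{6}\right) \left(-3\right) = \frac{1}{2} \approx 0.5$)
$31 \left(-1\right) \left(\left(- \frac{4}{C{\left(-2,5 \right)}} - \frac{4}{6}\right) - f\right) = 31 \left(-1\right) \left(\left(- \frac{4}{-2 - 5} - \frac{4}{6}\right) - \frac{1}{2}\right) = - 31 \left(\left(- \frac{4}{-2 - 5} - \frac{2}{3}\right) - \frac{1}{2}\right) = - 31 \left(\left(- \frac{4}{-7} - \frac{2}{3}\right) - \frac{1}{2}\right) = - 31 \left(\left(\left(-4\right) \left(- \frac{1}{7}\right) - \frac{2}{3}\right) - \frac{1}{2}\right) = - 31 \left(\left(\frac{4}{7} - \frac{2}{3}\right) - \frac{1}{2}\right) = - 31 \left(- \frac{2}{21} - \frac{1}{2}\right) = \left(-31\right) \left(- \frac{25}{42}\right) = \frac{775}{42}$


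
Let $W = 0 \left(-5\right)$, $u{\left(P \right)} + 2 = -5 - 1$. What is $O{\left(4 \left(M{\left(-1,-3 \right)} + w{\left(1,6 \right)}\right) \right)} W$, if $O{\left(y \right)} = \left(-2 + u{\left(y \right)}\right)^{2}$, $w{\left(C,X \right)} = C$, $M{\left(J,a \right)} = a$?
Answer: $0$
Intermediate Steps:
$u{\left(P \right)} = -8$ ($u{\left(P \right)} = -2 - 6 = -8$)
$O{\left(y \right)} = 100$ ($O{\left(y \right)} = \left(-2 - 8\right)^{2} = \left(-10\right)^{2} = 100$)
$W = 0$
$O{\left(4 \left(M{\left(-1,-3 \right)} + w{\left(1,6 \right)}\right) \right)} W = 100 \cdot 0 = 0$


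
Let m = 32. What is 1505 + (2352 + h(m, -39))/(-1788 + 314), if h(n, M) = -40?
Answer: 1108029/737 ≈ 1503.4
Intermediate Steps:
1505 + (2352 + h(m, -39))/(-1788 + 314) = 1505 + (2352 - 40)/(-1788 + 314) = 1505 + 2312/(-1474) = 1505 + 2312*(-1/1474) = 1505 - 1156/737 = 1108029/737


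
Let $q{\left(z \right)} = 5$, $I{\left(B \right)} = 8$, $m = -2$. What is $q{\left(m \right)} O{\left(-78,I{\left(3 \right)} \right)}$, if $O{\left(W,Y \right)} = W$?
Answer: $-390$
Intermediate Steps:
$q{\left(m \right)} O{\left(-78,I{\left(3 \right)} \right)} = 5 \left(-78\right) = -390$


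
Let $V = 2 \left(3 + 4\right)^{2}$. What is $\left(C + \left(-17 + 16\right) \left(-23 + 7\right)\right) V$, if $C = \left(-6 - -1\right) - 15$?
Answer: $-392$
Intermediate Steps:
$V = 98$ ($V = 2 \cdot 7^{2} = 2 \cdot 49 = 98$)
$C = -20$ ($C = \left(-6 + 1\right) - 15 = -5 - 15 = -20$)
$\left(C + \left(-17 + 16\right) \left(-23 + 7\right)\right) V = \left(-20 + \left(-17 + 16\right) \left(-23 + 7\right)\right) 98 = \left(-20 - -16\right) 98 = \left(-20 + 16\right) 98 = \left(-4\right) 98 = -392$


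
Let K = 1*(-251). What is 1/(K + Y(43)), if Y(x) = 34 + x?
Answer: -1/174 ≈ -0.0057471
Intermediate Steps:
K = -251
1/(K + Y(43)) = 1/(-251 + (34 + 43)) = 1/(-251 + 77) = 1/(-174) = -1/174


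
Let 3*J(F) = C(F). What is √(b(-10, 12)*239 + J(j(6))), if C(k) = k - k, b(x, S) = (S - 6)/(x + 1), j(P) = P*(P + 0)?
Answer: I*√1434/3 ≈ 12.623*I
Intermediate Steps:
j(P) = P² (j(P) = P*P = P²)
b(x, S) = (-6 + S)/(1 + x)
C(k) = 0
J(F) = 0 (J(F) = (⅓)*0 = 0)
√(b(-10, 12)*239 + J(j(6))) = √(((-6 + 12)/(1 - 10))*239 + 0) = √((6/(-9))*239 + 0) = √(-⅑*6*239 + 0) = √(-⅔*239 + 0) = √(-478/3 + 0) = √(-478/3) = I*√1434/3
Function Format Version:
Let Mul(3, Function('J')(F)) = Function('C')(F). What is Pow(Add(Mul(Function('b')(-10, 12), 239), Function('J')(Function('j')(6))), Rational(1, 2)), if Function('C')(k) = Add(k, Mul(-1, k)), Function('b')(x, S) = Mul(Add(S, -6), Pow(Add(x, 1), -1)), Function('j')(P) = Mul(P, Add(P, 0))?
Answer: Mul(Rational(1, 3), I, Pow(1434, Rational(1, 2))) ≈ Mul(12.623, I)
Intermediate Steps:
Function('j')(P) = Pow(P, 2) (Function('j')(P) = Mul(P, P) = Pow(P, 2))
Function('b')(x, S) = Mul(Pow(Add(1, x), -1), Add(-6, S)) (Function('b')(x, S) = Mul(Add(-6, S), Pow(Add(1, x), -1)) = Mul(Pow(Add(1, x), -1), Add(-6, S)))
Function('C')(k) = 0
Function('J')(F) = 0 (Function('J')(F) = Mul(Rational(1, 3), 0) = 0)
Pow(Add(Mul(Function('b')(-10, 12), 239), Function('J')(Function('j')(6))), Rational(1, 2)) = Pow(Add(Mul(Mul(Pow(Add(1, -10), -1), Add(-6, 12)), 239), 0), Rational(1, 2)) = Pow(Add(Mul(Mul(Pow(-9, -1), 6), 239), 0), Rational(1, 2)) = Pow(Add(Mul(Mul(Rational(-1, 9), 6), 239), 0), Rational(1, 2)) = Pow(Add(Mul(Rational(-2, 3), 239), 0), Rational(1, 2)) = Pow(Add(Rational(-478, 3), 0), Rational(1, 2)) = Pow(Rational(-478, 3), Rational(1, 2)) = Mul(Rational(1, 3), I, Pow(1434, Rational(1, 2)))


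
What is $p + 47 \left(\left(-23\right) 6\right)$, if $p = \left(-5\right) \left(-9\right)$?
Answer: $-6441$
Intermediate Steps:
$p = 45$
$p + 47 \left(\left(-23\right) 6\right) = 45 + 47 \left(\left(-23\right) 6\right) = 45 + 47 \left(-138\right) = 45 - 6486 = -6441$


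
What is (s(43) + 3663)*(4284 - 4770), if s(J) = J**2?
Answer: -2678832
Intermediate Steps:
(s(43) + 3663)*(4284 - 4770) = (43**2 + 3663)*(4284 - 4770) = (1849 + 3663)*(-486) = 5512*(-486) = -2678832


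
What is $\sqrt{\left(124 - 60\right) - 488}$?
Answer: $2 i \sqrt{106} \approx 20.591 i$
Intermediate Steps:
$\sqrt{\left(124 - 60\right) - 488} = \sqrt{64 - 488} = \sqrt{-424} = 2 i \sqrt{106}$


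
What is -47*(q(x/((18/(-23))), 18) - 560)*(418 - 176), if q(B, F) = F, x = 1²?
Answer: 6164708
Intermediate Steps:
x = 1
-47*(q(x/((18/(-23))), 18) - 560)*(418 - 176) = -47*(18 - 560)*(418 - 176) = -(-25474)*242 = -47*(-131164) = 6164708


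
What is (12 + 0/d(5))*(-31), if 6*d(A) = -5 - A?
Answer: -372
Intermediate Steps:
d(A) = -5/6 - A/6 (d(A) = (-5 - A)/6 = -5/6 - A/6)
(12 + 0/d(5))*(-31) = (12 + 0/(-5/6 - 1/6*5))*(-31) = (12 + 0/(-5/6 - 5/6))*(-31) = (12 + 0/(-5/3))*(-31) = (12 + 0*(-3/5))*(-31) = (12 + 0)*(-31) = 12*(-31) = -372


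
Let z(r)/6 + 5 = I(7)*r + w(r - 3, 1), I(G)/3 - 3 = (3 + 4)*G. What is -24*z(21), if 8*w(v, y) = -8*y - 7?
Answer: -470754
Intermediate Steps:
w(v, y) = -7/8 - y (w(v, y) = (-8*y - 7)/8 = (-7 - 8*y)/8 = -7/8 - y)
I(G) = 9 + 21*G (I(G) = 9 + 3*((3 + 4)*G) = 9 + 3*(7*G) = 9 + 21*G)
z(r) = -165/4 + 936*r (z(r) = -30 + 6*((9 + 21*7)*r + (-7/8 - 1*1)) = -30 + 6*((9 + 147)*r + (-7/8 - 1)) = -30 + 6*(156*r - 15/8) = -30 + 6*(-15/8 + 156*r) = -30 + (-45/4 + 936*r) = -165/4 + 936*r)
-24*z(21) = -24*(-165/4 + 936*21) = -24*(-165/4 + 19656) = -24*78459/4 = -470754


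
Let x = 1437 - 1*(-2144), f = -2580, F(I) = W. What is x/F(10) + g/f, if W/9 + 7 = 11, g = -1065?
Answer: 77311/774 ≈ 99.885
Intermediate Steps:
W = 36 (W = -63 + 9*11 = -63 + 99 = 36)
F(I) = 36
x = 3581 (x = 1437 + 2144 = 3581)
x/F(10) + g/f = 3581/36 - 1065/(-2580) = 3581*(1/36) - 1065*(-1/2580) = 3581/36 + 71/172 = 77311/774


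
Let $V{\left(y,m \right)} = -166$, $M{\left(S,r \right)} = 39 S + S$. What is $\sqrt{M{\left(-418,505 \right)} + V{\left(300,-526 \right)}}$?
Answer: $i \sqrt{16886} \approx 129.95 i$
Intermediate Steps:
$M{\left(S,r \right)} = 40 S$
$\sqrt{M{\left(-418,505 \right)} + V{\left(300,-526 \right)}} = \sqrt{40 \left(-418\right) - 166} = \sqrt{-16720 - 166} = \sqrt{-16886} = i \sqrt{16886}$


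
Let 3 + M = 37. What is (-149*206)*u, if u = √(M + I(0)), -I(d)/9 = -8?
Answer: -30694*√106 ≈ -3.1601e+5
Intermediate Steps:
M = 34 (M = -3 + 37 = 34)
I(d) = 72 (I(d) = -9*(-8) = 72)
u = √106 (u = √(34 + 72) = √106 ≈ 10.296)
(-149*206)*u = (-149*206)*√106 = -30694*√106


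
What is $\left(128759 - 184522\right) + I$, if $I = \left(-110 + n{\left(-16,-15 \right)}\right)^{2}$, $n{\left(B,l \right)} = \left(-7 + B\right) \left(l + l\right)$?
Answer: $280637$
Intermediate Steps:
$n{\left(B,l \right)} = 2 l \left(-7 + B\right)$ ($n{\left(B,l \right)} = \left(-7 + B\right) 2 l = 2 l \left(-7 + B\right)$)
$I = 336400$ ($I = \left(-110 + 2 \left(-15\right) \left(-7 - 16\right)\right)^{2} = \left(-110 + 2 \left(-15\right) \left(-23\right)\right)^{2} = \left(-110 + 690\right)^{2} = 580^{2} = 336400$)
$\left(128759 - 184522\right) + I = \left(128759 - 184522\right) + 336400 = -55763 + 336400 = 280637$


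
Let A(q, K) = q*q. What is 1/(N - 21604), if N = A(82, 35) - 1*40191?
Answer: -1/55071 ≈ -1.8158e-5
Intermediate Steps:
A(q, K) = q²
N = -33467 (N = 82² - 1*40191 = 6724 - 40191 = -33467)
1/(N - 21604) = 1/(-33467 - 21604) = 1/(-55071) = -1/55071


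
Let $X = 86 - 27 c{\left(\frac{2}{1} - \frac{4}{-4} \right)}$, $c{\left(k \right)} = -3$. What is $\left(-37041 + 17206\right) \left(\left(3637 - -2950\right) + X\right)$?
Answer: $-133965590$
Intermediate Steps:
$X = 167$ ($X = 86 - -81 = 86 + 81 = 167$)
$\left(-37041 + 17206\right) \left(\left(3637 - -2950\right) + X\right) = \left(-37041 + 17206\right) \left(\left(3637 - -2950\right) + 167\right) = - 19835 \left(\left(3637 + 2950\right) + 167\right) = - 19835 \left(6587 + 167\right) = \left(-19835\right) 6754 = -133965590$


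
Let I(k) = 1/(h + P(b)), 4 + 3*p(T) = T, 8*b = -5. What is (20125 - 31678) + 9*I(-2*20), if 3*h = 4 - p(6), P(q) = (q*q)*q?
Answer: -46112763/3995 ≈ -11543.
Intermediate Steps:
b = -5/8 (b = (1/8)*(-5) = -5/8 ≈ -0.62500)
p(T) = -4/3 + T/3
P(q) = q**3 (P(q) = q**2*q = q**3)
h = 10/9 (h = (4 - (-4/3 + (1/3)*6))/3 = (4 - (-4/3 + 2))/3 = (4 - 1*2/3)/3 = (4 - 2/3)/3 = (1/3)*(10/3) = 10/9 ≈ 1.1111)
I(k) = 4608/3995 (I(k) = 1/(10/9 + (-5/8)**3) = 1/(10/9 - 125/512) = 1/(3995/4608) = 4608/3995)
(20125 - 31678) + 9*I(-2*20) = (20125 - 31678) + 9*(4608/3995) = -11553 + 41472/3995 = -46112763/3995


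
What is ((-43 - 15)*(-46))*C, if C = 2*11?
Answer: 58696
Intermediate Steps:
C = 22
((-43 - 15)*(-46))*C = ((-43 - 15)*(-46))*22 = -58*(-46)*22 = 2668*22 = 58696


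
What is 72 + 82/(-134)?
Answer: 4783/67 ≈ 71.388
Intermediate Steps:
72 + 82/(-134) = 72 - 1/134*82 = 72 - 41/67 = 4783/67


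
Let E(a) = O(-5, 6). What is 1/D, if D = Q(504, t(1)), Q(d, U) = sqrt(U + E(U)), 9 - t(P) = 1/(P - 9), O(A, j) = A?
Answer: 2*sqrt(66)/33 ≈ 0.49237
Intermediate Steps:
E(a) = -5
t(P) = 9 - 1/(-9 + P) (t(P) = 9 - 1/(P - 9) = 9 - 1/(-9 + P))
Q(d, U) = sqrt(-5 + U) (Q(d, U) = sqrt(U - 5) = sqrt(-5 + U))
D = sqrt(66)/4 (D = sqrt(-5 + (-82 + 9*1)/(-9 + 1)) = sqrt(-5 + (-82 + 9)/(-8)) = sqrt(-5 - 1/8*(-73)) = sqrt(-5 + 73/8) = sqrt(33/8) = sqrt(66)/4 ≈ 2.0310)
1/D = 1/(sqrt(66)/4) = 2*sqrt(66)/33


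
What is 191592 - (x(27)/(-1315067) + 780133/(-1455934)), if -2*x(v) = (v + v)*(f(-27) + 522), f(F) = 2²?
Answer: 366832773195873419/1914650757578 ≈ 1.9159e+5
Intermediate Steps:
f(F) = 4
x(v) = -526*v (x(v) = -(v + v)*(4 + 522)/2 = -2*v*526/2 = -526*v)
191592 - (x(27)/(-1315067) + 780133/(-1455934)) = 191592 - (-526*27/(-1315067) + 780133/(-1455934)) = 191592 - (-14202*(-1/1315067) + 780133*(-1/1455934)) = 191592 - (14202/1315067 - 780133/1455934) = 191592 - 1*(-1005249989243/1914650757578) = 191592 + 1005249989243/1914650757578 = 366832773195873419/1914650757578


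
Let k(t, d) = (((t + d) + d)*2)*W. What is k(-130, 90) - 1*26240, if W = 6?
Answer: -25640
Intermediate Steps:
k(t, d) = 12*t + 24*d (k(t, d) = (((t + d) + d)*2)*6 = (((d + t) + d)*2)*6 = ((t + 2*d)*2)*6 = (2*t + 4*d)*6 = 12*t + 24*d)
k(-130, 90) - 1*26240 = (12*(-130) + 24*90) - 1*26240 = (-1560 + 2160) - 26240 = 600 - 26240 = -25640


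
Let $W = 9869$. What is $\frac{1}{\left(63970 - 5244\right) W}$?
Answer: $\frac{1}{579566894} \approx 1.7254 \cdot 10^{-9}$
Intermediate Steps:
$\frac{1}{\left(63970 - 5244\right) W} = \frac{1}{\left(63970 - 5244\right) 9869} = \frac{1}{58726} \cdot \frac{1}{9869} = \frac{1}{579566894}$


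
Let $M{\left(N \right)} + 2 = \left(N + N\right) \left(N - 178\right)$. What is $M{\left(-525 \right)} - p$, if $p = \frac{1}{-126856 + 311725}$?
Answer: $\frac{136460682611}{184869} \approx 7.3815 \cdot 10^{5}$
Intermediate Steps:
$M{\left(N \right)} = -2 + 2 N \left(-178 + N\right)$ ($M{\left(N \right)} = -2 + \left(N + N\right) \left(N - 178\right) = -2 + 2 N \left(-178 + N\right)$)
$p = \frac{1}{184869} \approx 5.4092 \cdot 10^{-6}$
$M{\left(-525 \right)} - p = \left(-2 - -186900 + 2 \left(-525\right)^{2}\right) - \frac{1}{184869} = \left(-2 + 186900 + 2 \cdot 275625\right) - \frac{1}{184869} = \left(-2 + 186900 + 551250\right) - \frac{1}{184869} = 738148 - \frac{1}{184869} = \frac{136460682611}{184869}$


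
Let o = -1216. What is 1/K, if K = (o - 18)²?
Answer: 1/1522756 ≈ 6.5670e-7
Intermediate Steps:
K = 1522756 (K = (-1216 - 18)² = (-1234)² = 1522756)
1/K = 1/1522756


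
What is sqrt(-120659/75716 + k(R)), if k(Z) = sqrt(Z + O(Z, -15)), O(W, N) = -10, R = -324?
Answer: sqrt(-2283954211 + 1433228164*I*sqrt(334))/37858 ≈ 2.8941 + 3.1574*I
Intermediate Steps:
k(Z) = sqrt(-10 + Z) (k(Z) = sqrt(Z - 10) = sqrt(-10 + Z))
sqrt(-120659/75716 + k(R)) = sqrt(-120659/75716 + sqrt(-10 - 324)) = sqrt(-120659*1/75716 + sqrt(-334)) = sqrt(-120659/75716 + I*sqrt(334))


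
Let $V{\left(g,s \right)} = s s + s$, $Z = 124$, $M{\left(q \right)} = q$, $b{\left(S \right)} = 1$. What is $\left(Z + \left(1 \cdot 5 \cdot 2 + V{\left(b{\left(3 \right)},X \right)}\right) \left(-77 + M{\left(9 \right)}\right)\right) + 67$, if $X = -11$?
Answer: $-7969$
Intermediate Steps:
$V{\left(g,s \right)} = s + s^{2}$ ($V{\left(g,s \right)} = s^{2} + s = s + s^{2}$)
$\left(Z + \left(1 \cdot 5 \cdot 2 + V{\left(b{\left(3 \right)},X \right)}\right) \left(-77 + M{\left(9 \right)}\right)\right) + 67 = \left(124 + \left(1 \cdot 5 \cdot 2 - 11 \left(1 - 11\right)\right) \left(-77 + 9\right)\right) + 67 = \left(124 + \left(5 \cdot 2 - -110\right) \left(-68\right)\right) + 67 = \left(124 + \left(10 + 110\right) \left(-68\right)\right) + 67 = \left(124 + 120 \left(-68\right)\right) + 67 = \left(124 - 8160\right) + 67 = -8036 + 67 = -7969$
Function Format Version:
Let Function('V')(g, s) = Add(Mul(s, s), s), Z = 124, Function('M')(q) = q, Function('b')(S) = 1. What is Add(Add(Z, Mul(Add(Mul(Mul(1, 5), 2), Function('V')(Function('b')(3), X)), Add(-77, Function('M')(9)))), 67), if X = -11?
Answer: -7969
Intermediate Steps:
Function('V')(g, s) = Add(s, Pow(s, 2)) (Function('V')(g, s) = Add(Pow(s, 2), s) = Add(s, Pow(s, 2)))
Add(Add(Z, Mul(Add(Mul(Mul(1, 5), 2), Function('V')(Function('b')(3), X)), Add(-77, Function('M')(9)))), 67) = Add(Add(124, Mul(Add(Mul(Mul(1, 5), 2), Mul(-11, Add(1, -11))), Add(-77, 9))), 67) = Add(Add(124, Mul(Add(Mul(5, 2), Mul(-11, -10)), -68)), 67) = Add(Add(124, Mul(Add(10, 110), -68)), 67) = Add(Add(124, Mul(120, -68)), 67) = Add(Add(124, -8160), 67) = Add(-8036, 67) = -7969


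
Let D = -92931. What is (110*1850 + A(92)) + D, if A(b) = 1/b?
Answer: 10172349/92 ≈ 1.1057e+5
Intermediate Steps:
(110*1850 + A(92)) + D = (110*1850 + 1/92) - 92931 = (203500 + 1/92) - 92931 = 18722001/92 - 92931 = 10172349/92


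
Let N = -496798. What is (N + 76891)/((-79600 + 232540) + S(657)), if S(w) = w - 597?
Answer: -139969/51000 ≈ -2.7445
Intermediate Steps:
S(w) = -597 + w
(N + 76891)/((-79600 + 232540) + S(657)) = (-496798 + 76891)/((-79600 + 232540) + (-597 + 657)) = -419907/(152940 + 60) = -419907/153000 = -419907*1/153000 = -139969/51000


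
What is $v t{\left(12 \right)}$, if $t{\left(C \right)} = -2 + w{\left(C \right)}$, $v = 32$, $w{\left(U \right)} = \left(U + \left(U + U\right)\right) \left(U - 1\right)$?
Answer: $12608$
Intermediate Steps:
$w{\left(U \right)} = 3 U \left(-1 + U\right)$ ($w{\left(U \right)} = \left(U + 2 U\right) \left(-1 + U\right) = 3 U \left(-1 + U\right)$)
$t{\left(C \right)} = -2 + 3 C \left(-1 + C\right)$
$v t{\left(12 \right)} = 32 \left(-2 + 3 \cdot 12 \left(-1 + 12\right)\right) = 32 \left(-2 + 3 \cdot 12 \cdot 11\right) = 32 \left(-2 + 396\right) = 32 \cdot 394 = 12608$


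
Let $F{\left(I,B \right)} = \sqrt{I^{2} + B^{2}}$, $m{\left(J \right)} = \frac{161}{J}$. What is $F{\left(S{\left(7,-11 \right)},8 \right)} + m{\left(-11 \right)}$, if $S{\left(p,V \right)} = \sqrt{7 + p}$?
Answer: $- \frac{161}{11} + \sqrt{78} \approx -5.8046$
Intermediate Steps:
$F{\left(I,B \right)} = \sqrt{B^{2} + I^{2}}$
$F{\left(S{\left(7,-11 \right)},8 \right)} + m{\left(-11 \right)} = \sqrt{8^{2} + \left(\sqrt{7 + 7}\right)^{2}} + \frac{161}{-11} = \sqrt{64 + \left(\sqrt{14}\right)^{2}} + 161 \left(- \frac{1}{11}\right) = \sqrt{64 + 14} - \frac{161}{11} = \sqrt{78} - \frac{161}{11} = - \frac{161}{11} + \sqrt{78}$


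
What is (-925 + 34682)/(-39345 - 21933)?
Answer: -33757/61278 ≈ -0.55088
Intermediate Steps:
(-925 + 34682)/(-39345 - 21933) = 33757/(-61278) = 33757*(-1/61278) = -33757/61278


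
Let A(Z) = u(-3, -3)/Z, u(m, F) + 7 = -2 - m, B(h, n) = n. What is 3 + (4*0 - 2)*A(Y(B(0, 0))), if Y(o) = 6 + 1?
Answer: 33/7 ≈ 4.7143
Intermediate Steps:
u(m, F) = -9 - m (u(m, F) = -7 + (-2 - m) = -9 - m)
Y(o) = 7
A(Z) = -6/Z (A(Z) = (-9 - 1*(-3))/Z = (-9 + 3)/Z = -6/Z)
3 + (4*0 - 2)*A(Y(B(0, 0))) = 3 + (4*0 - 2)*(-6/7) = 3 + (0 - 2)*(-6*⅐) = 3 - 2*(-6/7) = 3 + 12/7 = 33/7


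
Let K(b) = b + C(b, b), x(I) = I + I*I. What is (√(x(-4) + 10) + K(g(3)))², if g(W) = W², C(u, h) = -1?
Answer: (8 + √22)² ≈ 161.05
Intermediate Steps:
x(I) = I + I²
K(b) = -1 + b (K(b) = b - 1 = -1 + b)
(√(x(-4) + 10) + K(g(3)))² = (√(-4*(1 - 4) + 10) + (-1 + 3²))² = (√(-4*(-3) + 10) + (-1 + 9))² = (√(12 + 10) + 8)² = (√22 + 8)² = (8 + √22)²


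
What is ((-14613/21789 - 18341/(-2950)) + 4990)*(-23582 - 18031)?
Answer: -1484666293839443/7141950 ≈ -2.0788e+8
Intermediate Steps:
((-14613/21789 - 18341/(-2950)) + 4990)*(-23582 - 18031) = ((-14613*1/21789 - 18341*(-1/2950)) + 4990)*(-41613) = ((-4871/7263 + 18341/2950) + 4990)*(-41613) = (118841233/21425850 + 4990)*(-41613) = (107033832733/21425850)*(-41613) = -1484666293839443/7141950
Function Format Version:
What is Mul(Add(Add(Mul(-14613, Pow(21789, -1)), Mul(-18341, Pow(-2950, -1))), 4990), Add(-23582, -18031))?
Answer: Rational(-1484666293839443, 7141950) ≈ -2.0788e+8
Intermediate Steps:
Mul(Add(Add(Mul(-14613, Pow(21789, -1)), Mul(-18341, Pow(-2950, -1))), 4990), Add(-23582, -18031)) = Mul(Add(Add(Mul(-14613, Rational(1, 21789)), Mul(-18341, Rational(-1, 2950))), 4990), -41613) = Mul(Add(Add(Rational(-4871, 7263), Rational(18341, 2950)), 4990), -41613) = Mul(Add(Rational(118841233, 21425850), 4990), -41613) = Mul(Rational(107033832733, 21425850), -41613) = Rational(-1484666293839443, 7141950)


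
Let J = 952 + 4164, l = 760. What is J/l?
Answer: 1279/190 ≈ 6.7316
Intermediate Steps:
J = 5116
J/l = 5116/760 = 5116*(1/760) = 1279/190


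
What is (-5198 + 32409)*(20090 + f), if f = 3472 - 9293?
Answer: 388273759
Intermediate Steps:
f = -5821
(-5198 + 32409)*(20090 + f) = (-5198 + 32409)*(20090 - 5821) = 27211*14269 = 388273759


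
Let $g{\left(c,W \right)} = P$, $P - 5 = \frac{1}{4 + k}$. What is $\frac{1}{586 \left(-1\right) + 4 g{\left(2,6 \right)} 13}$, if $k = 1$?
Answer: $- \frac{5}{1578} \approx -0.0031686$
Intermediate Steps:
$P = \frac{26}{5}$ ($P = 5 + \frac{1}{4 + 1} = 5 + \frac{1}{5} = \frac{26}{5} \approx 5.2$)
$g{\left(c,W \right)} = \frac{26}{5}$
$\frac{1}{586 \left(-1\right) + 4 g{\left(2,6 \right)} 13} = \frac{1}{586 \left(-1\right) + 4 \cdot \frac{26}{5} \cdot 13} = \frac{1}{-586 + \frac{104}{5} \cdot 13} = \frac{1}{-586 + \frac{1352}{5}} = \frac{1}{- \frac{1578}{5}} = - \frac{5}{1578}$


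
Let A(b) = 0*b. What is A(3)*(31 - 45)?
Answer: 0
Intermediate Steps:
A(b) = 0
A(3)*(31 - 45) = 0*(31 - 45) = 0*(-14) = 0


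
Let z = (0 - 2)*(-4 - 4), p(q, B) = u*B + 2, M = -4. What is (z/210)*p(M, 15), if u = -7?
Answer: -824/105 ≈ -7.8476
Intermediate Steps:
p(q, B) = 2 - 7*B (p(q, B) = -7*B + 2 = 2 - 7*B)
z = 16 (z = -2*(-8) = 16)
(z/210)*p(M, 15) = (16/210)*(2 - 7*15) = (16*(1/210))*(2 - 105) = (8/105)*(-103) = -824/105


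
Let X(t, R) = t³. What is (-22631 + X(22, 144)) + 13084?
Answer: 1101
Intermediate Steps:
(-22631 + X(22, 144)) + 13084 = (-22631 + 22³) + 13084 = (-22631 + 10648) + 13084 = -11983 + 13084 = 1101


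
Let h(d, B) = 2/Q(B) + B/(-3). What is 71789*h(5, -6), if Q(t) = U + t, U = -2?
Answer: 502523/4 ≈ 1.2563e+5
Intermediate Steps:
Q(t) = -2 + t
h(d, B) = 2/(-2 + B) - B/3 (h(d, B) = 2/(-2 + B) + B/(-3) = 2/(-2 + B) + B*(-⅓) = 2/(-2 + B) - B/3)
71789*h(5, -6) = 71789*((6 - 1*(-6)*(-2 - 6))/(3*(-2 - 6))) = 71789*((⅓)*(6 - 1*(-6)*(-8))/(-8)) = 71789*((⅓)*(-⅛)*(6 - 48)) = 71789*((⅓)*(-⅛)*(-42)) = 71789*(7/4) = 502523/4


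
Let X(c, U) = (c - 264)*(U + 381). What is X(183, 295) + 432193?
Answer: 377437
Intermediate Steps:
X(c, U) = (-264 + c)*(381 + U)
X(183, 295) + 432193 = (-100584 - 264*295 + 381*183 + 295*183) + 432193 = (-100584 - 77880 + 69723 + 53985) + 432193 = -54756 + 432193 = 377437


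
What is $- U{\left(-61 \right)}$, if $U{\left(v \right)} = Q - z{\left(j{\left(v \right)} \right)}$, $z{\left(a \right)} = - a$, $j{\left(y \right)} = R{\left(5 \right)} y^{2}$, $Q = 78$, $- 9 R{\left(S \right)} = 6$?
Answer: $\frac{7208}{3} \approx 2402.7$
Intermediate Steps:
$R{\left(S \right)} = - \frac{2}{3}$ ($R{\left(S \right)} = \left(- \frac{1}{9}\right) 6 = - \frac{2}{3}$)
$j{\left(y \right)} = - \frac{2 y^{2}}{3}$
$U{\left(v \right)} = 78 - \frac{2 v^{2}}{3}$ ($U{\left(v \right)} = 78 - - \frac{\left(-2\right) v^{2}}{3} = 78 - \frac{2 v^{2}}{3}$)
$- U{\left(-61 \right)} = - (78 - \frac{2 \left(-61\right)^{2}}{3}) = - (78 - \frac{7442}{3}) = \left(-1\right) \left(- \frac{7208}{3}\right) = \frac{7208}{3}$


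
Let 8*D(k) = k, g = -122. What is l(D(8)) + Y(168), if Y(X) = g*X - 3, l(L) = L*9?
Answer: -20490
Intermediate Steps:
D(k) = k/8
l(L) = 9*L
Y(X) = -3 - 122*X (Y(X) = -122*X - 3 = -3 - 122*X)
l(D(8)) + Y(168) = 9*((⅛)*8) + (-3 - 122*168) = 9*1 + (-3 - 20496) = 9 - 20499 = -20490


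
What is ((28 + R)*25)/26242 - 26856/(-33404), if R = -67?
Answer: 168046563/219146942 ≈ 0.76682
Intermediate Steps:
((28 + R)*25)/26242 - 26856/(-33404) = ((28 - 67)*25)/26242 - 26856/(-33404) = -39*25*(1/26242) - 26856*(-1/33404) = -975*1/26242 + 6714/8351 = -975/26242 + 6714/8351 = 168046563/219146942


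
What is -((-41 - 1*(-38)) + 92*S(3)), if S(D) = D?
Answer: -273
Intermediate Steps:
-((-41 - 1*(-38)) + 92*S(3)) = -((-41 - 1*(-38)) + 92*3) = -((-41 + 38) + 276) = -(-3 + 276) = -1*273 = -273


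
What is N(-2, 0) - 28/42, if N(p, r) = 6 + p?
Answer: 10/3 ≈ 3.3333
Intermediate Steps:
N(-2, 0) - 28/42 = (6 - 2) - 28/42 = 4 - 28*1/42 = 4 - ⅔ = 10/3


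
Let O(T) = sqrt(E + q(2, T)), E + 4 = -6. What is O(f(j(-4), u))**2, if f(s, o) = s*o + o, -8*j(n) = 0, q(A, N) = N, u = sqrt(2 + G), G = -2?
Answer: -10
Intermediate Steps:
u = 0 (u = sqrt(2 - 2) = sqrt(0) = 0)
j(n) = 0 (j(n) = -1/8*0 = 0)
E = -10 (E = -4 - 6 = -10)
f(s, o) = o + o*s (f(s, o) = o*s + o = o + o*s)
O(T) = sqrt(-10 + T)
O(f(j(-4), u))**2 = (sqrt(-10 + 0*(1 + 0)))**2 = (sqrt(-10 + 0*1))**2 = (sqrt(-10 + 0))**2 = (sqrt(-10))**2 = (I*sqrt(10))**2 = -10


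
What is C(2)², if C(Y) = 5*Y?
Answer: 100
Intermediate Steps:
C(2)² = (5*2)² = 10² = 100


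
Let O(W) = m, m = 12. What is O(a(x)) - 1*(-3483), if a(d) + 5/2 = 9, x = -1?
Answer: 3495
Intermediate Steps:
a(d) = 13/2 (a(d) = -5/2 + 9 = 13/2)
O(W) = 12
O(a(x)) - 1*(-3483) = 12 - 1*(-3483) = 12 + 3483 = 3495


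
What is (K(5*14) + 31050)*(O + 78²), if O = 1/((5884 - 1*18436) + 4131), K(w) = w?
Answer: 1594382256560/8421 ≈ 1.8933e+8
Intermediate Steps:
O = -1/8421 (O = 1/((5884 - 18436) + 4131) = 1/(-12552 + 4131) = 1/(-8421) = -1/8421 ≈ -0.00011875)
(K(5*14) + 31050)*(O + 78²) = (5*14 + 31050)*(-1/8421 + 78²) = (70 + 31050)*(-1/8421 + 6084) = 31120*(51233363/8421) = 1594382256560/8421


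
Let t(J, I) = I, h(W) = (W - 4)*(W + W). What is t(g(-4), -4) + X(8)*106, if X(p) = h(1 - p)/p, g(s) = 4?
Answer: 4073/2 ≈ 2036.5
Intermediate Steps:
h(W) = 2*W*(-4 + W) (h(W) = (-4 + W)*(2*W) = 2*W*(-4 + W))
X(p) = 2*(1 - p)*(-3 - p)/p (X(p) = (2*(1 - p)*(-4 + (1 - p)))/p = (2*(1 - p)*(-3 - p))/p = 2*(1 - p)*(-3 - p)/p)
t(g(-4), -4) + X(8)*106 = -4 + (4 - 6/8 + 2*8)*106 = -4 + (4 - 6*1/8 + 16)*106 = -4 + (4 - 3/4 + 16)*106 = -4 + (77/4)*106 = -4 + 4081/2 = 4073/2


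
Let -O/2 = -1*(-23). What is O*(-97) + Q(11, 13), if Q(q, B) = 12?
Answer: 4474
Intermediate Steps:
O = -46 (O = -(-2)*(-23) = -2*23 = -46)
O*(-97) + Q(11, 13) = -46*(-97) + 12 = 4462 + 12 = 4474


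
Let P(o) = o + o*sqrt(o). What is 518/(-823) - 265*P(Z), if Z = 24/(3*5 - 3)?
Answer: -436708/823 - 530*sqrt(2) ≈ -1280.2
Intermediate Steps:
Z = 2 (Z = 24/(15 - 3) = 24/12 = 24*(1/12) = 2)
P(o) = o + o**(3/2)
518/(-823) - 265*P(Z) = 518/(-823) - 265*(2 + 2**(3/2)) = 518*(-1/823) - 265*(2 + 2*sqrt(2)) = -518/823 + (-530 - 530*sqrt(2)) = -436708/823 - 530*sqrt(2)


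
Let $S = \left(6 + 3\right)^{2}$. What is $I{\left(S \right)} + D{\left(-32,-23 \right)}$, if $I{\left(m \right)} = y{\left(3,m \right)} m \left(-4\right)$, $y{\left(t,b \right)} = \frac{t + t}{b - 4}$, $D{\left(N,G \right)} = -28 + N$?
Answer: $- \frac{6564}{77} \approx -85.247$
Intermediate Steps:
$S = 81$ ($S = 9^{2} = 81$)
$y{\left(t,b \right)} = \frac{2 t}{-4 + b}$
$I{\left(m \right)} = - \frac{24 m}{-4 + m}$ ($I{\left(m \right)} = 2 \cdot 3 \frac{1}{-4 + m} m \left(-4\right) = \frac{6}{-4 + m} m \left(-4\right) = \frac{6 m}{-4 + m} \left(-4\right) = - \frac{24 m}{-4 + m}$)
$I{\left(S \right)} + D{\left(-32,-23 \right)} = \left(-24\right) 81 \frac{1}{-4 + 81} - 60 = \left(-24\right) 81 \cdot \frac{1}{77} - 60 = - \frac{1944}{77} - 60 = - \frac{6564}{77}$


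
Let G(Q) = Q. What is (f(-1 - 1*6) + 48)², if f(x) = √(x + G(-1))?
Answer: 2296 + 192*I*√2 ≈ 2296.0 + 271.53*I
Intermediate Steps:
f(x) = √(-1 + x) (f(x) = √(x - 1) = √(-1 + x))
(f(-1 - 1*6) + 48)² = (√(-1 + (-1 - 1*6)) + 48)² = (√(-1 + (-1 - 6)) + 48)² = (√(-1 - 7) + 48)² = (√(-8) + 48)² = (2*I*√2 + 48)² = (48 + 2*I*√2)²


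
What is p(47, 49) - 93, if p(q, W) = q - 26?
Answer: -72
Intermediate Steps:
p(q, W) = -26 + q
p(47, 49) - 93 = (-26 + 47) - 93 = 21 - 93 = -72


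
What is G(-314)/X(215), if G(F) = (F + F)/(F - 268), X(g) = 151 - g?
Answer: -157/9312 ≈ -0.016860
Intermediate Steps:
G(F) = 2*F/(-268 + F) (G(F) = (2*F)/(-268 + F) = 2*F/(-268 + F))
G(-314)/X(215) = (2*(-314)/(-268 - 314))/(151 - 1*215) = (2*(-314)/(-582))/(151 - 215) = (2*(-314)*(-1/582))/(-64) = (314/291)*(-1/64) = -157/9312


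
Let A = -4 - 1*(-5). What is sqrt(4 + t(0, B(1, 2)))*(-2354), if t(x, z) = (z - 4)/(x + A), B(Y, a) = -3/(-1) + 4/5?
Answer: -2354*sqrt(95)/5 ≈ -4588.8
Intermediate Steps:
A = 1 (A = -4 + 5 = 1)
B(Y, a) = 19/5 (B(Y, a) = -3*(-1) + 4*(1/5) = 3 + 4/5 = 19/5)
t(x, z) = (-4 + z)/(1 + x) (t(x, z) = (z - 4)/(x + 1) = (-4 + z)/(1 + x))
sqrt(4 + t(0, B(1, 2)))*(-2354) = sqrt(4 + (-4 + 19/5)/(1 + 0))*(-2354) = sqrt(4 - 1/5/1)*(-2354) = sqrt(4 + 1*(-1/5))*(-2354) = sqrt(4 - 1/5)*(-2354) = sqrt(19/5)*(-2354) = (sqrt(95)/5)*(-2354) = -2354*sqrt(95)/5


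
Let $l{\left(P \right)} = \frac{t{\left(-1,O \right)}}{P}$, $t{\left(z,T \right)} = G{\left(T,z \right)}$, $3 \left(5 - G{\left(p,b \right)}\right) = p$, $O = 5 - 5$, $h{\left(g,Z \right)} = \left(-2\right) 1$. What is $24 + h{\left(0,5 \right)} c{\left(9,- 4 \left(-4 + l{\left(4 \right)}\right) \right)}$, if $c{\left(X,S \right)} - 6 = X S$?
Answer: $-186$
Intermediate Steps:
$h{\left(g,Z \right)} = -2$
$O = 0$ ($O = 5 - 5 = 0$)
$G{\left(p,b \right)} = 5 - \frac{p}{3}$
$t{\left(z,T \right)} = 5 - \frac{T}{3}$
$l{\left(P \right)} = \frac{5}{P}$ ($l{\left(P \right)} = \frac{5 - 0}{P} = \frac{5 + 0}{P} = \frac{5}{P}$)
$c{\left(X,S \right)} = 6 + S X$ ($c{\left(X,S \right)} = 6 + X S = 6 + S X$)
$24 + h{\left(0,5 \right)} c{\left(9,- 4 \left(-4 + l{\left(4 \right)}\right) \right)} = 24 - 2 \left(6 + - 4 \left(-4 + \frac{5}{4}\right) 9\right) = 24 - 2 \left(6 + \left(-4\right) \left(- \frac{11}{4}\right) 9\right) = 24 - 2 \left(6 + 11 \cdot 9\right) = 24 - 2 \left(6 + 99\right) = 24 - 210 = -186$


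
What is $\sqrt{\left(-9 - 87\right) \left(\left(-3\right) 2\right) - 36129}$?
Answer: $i \sqrt{35553} \approx 188.55 i$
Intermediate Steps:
$\sqrt{\left(-9 - 87\right) \left(\left(-3\right) 2\right) - 36129} = \sqrt{\left(-96\right) \left(-6\right) - 36129} = \sqrt{576 - 36129} = \sqrt{-35553} = i \sqrt{35553}$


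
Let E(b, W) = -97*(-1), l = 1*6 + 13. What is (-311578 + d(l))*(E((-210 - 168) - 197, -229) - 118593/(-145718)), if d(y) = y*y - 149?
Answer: -2218987007237/72859 ≈ -3.0456e+7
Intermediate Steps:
l = 19 (l = 6 + 13 = 19)
E(b, W) = 97
d(y) = -149 + y² (d(y) = y² - 149 = -149 + y²)
(-311578 + d(l))*(E((-210 - 168) - 197, -229) - 118593/(-145718)) = (-311578 + (-149 + 19²))*(97 - 118593/(-145718)) = (-311578 + (-149 + 361))*(97 - 118593*(-1/145718)) = (-311578 + 212)*(97 + 118593/145718) = -311366*14253239/145718 = -2218987007237/72859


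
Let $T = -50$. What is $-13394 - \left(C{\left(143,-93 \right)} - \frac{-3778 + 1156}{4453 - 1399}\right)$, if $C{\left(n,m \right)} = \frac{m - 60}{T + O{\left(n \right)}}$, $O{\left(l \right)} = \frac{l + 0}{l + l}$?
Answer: $- \frac{75015119}{5599} \approx -13398.0$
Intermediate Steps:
$O{\left(l \right)} = \frac{1}{2}$ ($O{\left(l \right)} = \frac{l}{2 l} = l \frac{1}{2 l} = \frac{1}{2}$)
$C{\left(n,m \right)} = \frac{40}{33} - \frac{2 m}{99}$ ($C{\left(n,m \right)} = \frac{m - 60}{-50 + \frac{1}{2}} = \frac{-60 + m}{- \frac{99}{2}} = \left(-60 + m\right) \left(- \frac{2}{99}\right) = \frac{40}{33} - \frac{2 m}{99}$)
$-13394 - \left(C{\left(143,-93 \right)} - \frac{-3778 + 1156}{4453 - 1399}\right) = -13394 - \left(\left(\frac{40}{33} - - \frac{62}{33}\right) - \frac{-3778 + 1156}{4453 - 1399}\right) = -13394 - \left(\left(\frac{40}{33} + \frac{62}{33}\right) - - \frac{2622}{3054}\right) = -13394 - \left(\frac{34}{11} - \left(-2622\right) \frac{1}{3054}\right) = -13394 - \left(\frac{34}{11} - - \frac{437}{509}\right) = -13394 - \left(\frac{34}{11} + \frac{437}{509}\right) = -13394 - \frac{22113}{5599} = - \frac{75015119}{5599}$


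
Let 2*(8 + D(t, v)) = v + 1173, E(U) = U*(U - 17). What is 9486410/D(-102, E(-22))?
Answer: 3794564/403 ≈ 9415.8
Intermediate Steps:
E(U) = U*(-17 + U)
D(t, v) = 1157/2 + v/2 (D(t, v) = -8 + (v + 1173)/2 = -8 + (1173 + v)/2 = -8 + (1173/2 + v/2) = 1157/2 + v/2)
9486410/D(-102, E(-22)) = 9486410/(1157/2 + (-22*(-17 - 22))/2) = 9486410/(1157/2 + (-22*(-39))/2) = 9486410/(1157/2 + (½)*858) = 9486410/(1157/2 + 429) = 9486410/(2015/2) = 9486410*(2/2015) = 3794564/403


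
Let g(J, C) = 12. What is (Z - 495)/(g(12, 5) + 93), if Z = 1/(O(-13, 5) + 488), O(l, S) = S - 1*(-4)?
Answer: -246014/52185 ≈ -4.7143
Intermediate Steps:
O(l, S) = 4 + S (O(l, S) = S + 4 = 4 + S)
Z = 1/497 (Z = 1/((4 + 5) + 488) = 1/(9 + 488) = 1/497 ≈ 0.0020121)
(Z - 495)/(g(12, 5) + 93) = (1/497 - 495)/(12 + 93) = -246014/497/105 = -246014/497*1/105 = -246014/52185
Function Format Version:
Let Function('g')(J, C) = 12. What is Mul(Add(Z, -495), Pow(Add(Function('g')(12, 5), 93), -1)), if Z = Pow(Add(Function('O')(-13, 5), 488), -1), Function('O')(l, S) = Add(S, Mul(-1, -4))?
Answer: Rational(-246014, 52185) ≈ -4.7143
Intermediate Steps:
Function('O')(l, S) = Add(4, S) (Function('O')(l, S) = Add(S, 4) = Add(4, S))
Z = Rational(1, 497) (Z = Pow(Add(Add(4, 5), 488), -1) = Pow(Add(9, 488), -1) = Pow(497, -1) = Rational(1, 497) ≈ 0.0020121)
Mul(Add(Z, -495), Pow(Add(Function('g')(12, 5), 93), -1)) = Mul(Add(Rational(1, 497), -495), Pow(Add(12, 93), -1)) = Mul(Rational(-246014, 497), Pow(105, -1)) = Mul(Rational(-246014, 497), Rational(1, 105)) = Rational(-246014, 52185)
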